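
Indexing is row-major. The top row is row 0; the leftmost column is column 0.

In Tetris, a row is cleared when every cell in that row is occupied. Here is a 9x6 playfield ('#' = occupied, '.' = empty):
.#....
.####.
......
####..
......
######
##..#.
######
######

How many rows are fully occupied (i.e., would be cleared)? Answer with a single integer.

Answer: 3

Derivation:
Check each row:
  row 0: 5 empty cells -> not full
  row 1: 2 empty cells -> not full
  row 2: 6 empty cells -> not full
  row 3: 2 empty cells -> not full
  row 4: 6 empty cells -> not full
  row 5: 0 empty cells -> FULL (clear)
  row 6: 3 empty cells -> not full
  row 7: 0 empty cells -> FULL (clear)
  row 8: 0 empty cells -> FULL (clear)
Total rows cleared: 3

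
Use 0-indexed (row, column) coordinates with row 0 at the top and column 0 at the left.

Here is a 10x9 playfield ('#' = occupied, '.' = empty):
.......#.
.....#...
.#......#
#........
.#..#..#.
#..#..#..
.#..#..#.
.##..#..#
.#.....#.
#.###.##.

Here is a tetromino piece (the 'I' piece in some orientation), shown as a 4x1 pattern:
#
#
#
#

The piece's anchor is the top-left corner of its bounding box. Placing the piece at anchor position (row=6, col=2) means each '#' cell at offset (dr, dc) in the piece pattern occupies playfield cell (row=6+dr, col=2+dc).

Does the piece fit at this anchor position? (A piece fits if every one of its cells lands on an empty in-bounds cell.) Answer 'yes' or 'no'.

Check each piece cell at anchor (6, 2):
  offset (0,0) -> (6,2): empty -> OK
  offset (1,0) -> (7,2): occupied ('#') -> FAIL
  offset (2,0) -> (8,2): empty -> OK
  offset (3,0) -> (9,2): occupied ('#') -> FAIL
All cells valid: no

Answer: no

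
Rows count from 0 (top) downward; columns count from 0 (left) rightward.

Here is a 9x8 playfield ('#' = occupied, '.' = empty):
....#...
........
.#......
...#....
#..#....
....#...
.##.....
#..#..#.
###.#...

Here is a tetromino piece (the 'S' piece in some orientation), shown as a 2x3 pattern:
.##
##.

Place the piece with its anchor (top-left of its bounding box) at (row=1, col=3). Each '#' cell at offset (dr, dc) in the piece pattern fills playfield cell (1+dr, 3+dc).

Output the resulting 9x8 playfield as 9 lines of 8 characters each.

Fill (1+0,3+1) = (1,4)
Fill (1+0,3+2) = (1,5)
Fill (1+1,3+0) = (2,3)
Fill (1+1,3+1) = (2,4)

Answer: ....#...
....##..
.#.##...
...#....
#..#....
....#...
.##.....
#..#..#.
###.#...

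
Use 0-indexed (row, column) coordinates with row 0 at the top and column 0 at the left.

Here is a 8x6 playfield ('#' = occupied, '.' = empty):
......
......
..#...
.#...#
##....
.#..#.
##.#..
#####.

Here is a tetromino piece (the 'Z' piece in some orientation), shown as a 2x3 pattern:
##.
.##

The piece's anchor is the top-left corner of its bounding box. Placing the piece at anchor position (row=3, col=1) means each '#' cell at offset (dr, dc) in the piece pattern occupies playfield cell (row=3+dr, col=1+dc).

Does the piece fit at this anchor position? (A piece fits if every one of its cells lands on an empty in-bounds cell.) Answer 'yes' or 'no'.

Answer: no

Derivation:
Check each piece cell at anchor (3, 1):
  offset (0,0) -> (3,1): occupied ('#') -> FAIL
  offset (0,1) -> (3,2): empty -> OK
  offset (1,1) -> (4,2): empty -> OK
  offset (1,2) -> (4,3): empty -> OK
All cells valid: no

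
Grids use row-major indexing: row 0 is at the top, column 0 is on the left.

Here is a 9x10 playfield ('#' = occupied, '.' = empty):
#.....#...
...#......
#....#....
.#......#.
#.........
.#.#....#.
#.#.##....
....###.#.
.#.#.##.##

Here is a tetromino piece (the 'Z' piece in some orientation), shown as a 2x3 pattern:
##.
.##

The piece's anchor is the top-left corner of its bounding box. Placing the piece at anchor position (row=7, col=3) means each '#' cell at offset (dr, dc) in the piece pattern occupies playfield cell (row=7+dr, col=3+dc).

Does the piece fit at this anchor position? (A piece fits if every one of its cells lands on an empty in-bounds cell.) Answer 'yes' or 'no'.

Check each piece cell at anchor (7, 3):
  offset (0,0) -> (7,3): empty -> OK
  offset (0,1) -> (7,4): occupied ('#') -> FAIL
  offset (1,1) -> (8,4): empty -> OK
  offset (1,2) -> (8,5): occupied ('#') -> FAIL
All cells valid: no

Answer: no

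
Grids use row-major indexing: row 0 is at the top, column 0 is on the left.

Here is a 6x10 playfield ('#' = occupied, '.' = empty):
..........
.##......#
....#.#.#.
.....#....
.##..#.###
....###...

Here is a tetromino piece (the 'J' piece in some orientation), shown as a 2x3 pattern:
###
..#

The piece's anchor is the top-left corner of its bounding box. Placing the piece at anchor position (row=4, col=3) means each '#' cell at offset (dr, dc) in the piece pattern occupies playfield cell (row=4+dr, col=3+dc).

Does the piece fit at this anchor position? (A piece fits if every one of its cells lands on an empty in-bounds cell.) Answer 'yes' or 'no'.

Answer: no

Derivation:
Check each piece cell at anchor (4, 3):
  offset (0,0) -> (4,3): empty -> OK
  offset (0,1) -> (4,4): empty -> OK
  offset (0,2) -> (4,5): occupied ('#') -> FAIL
  offset (1,2) -> (5,5): occupied ('#') -> FAIL
All cells valid: no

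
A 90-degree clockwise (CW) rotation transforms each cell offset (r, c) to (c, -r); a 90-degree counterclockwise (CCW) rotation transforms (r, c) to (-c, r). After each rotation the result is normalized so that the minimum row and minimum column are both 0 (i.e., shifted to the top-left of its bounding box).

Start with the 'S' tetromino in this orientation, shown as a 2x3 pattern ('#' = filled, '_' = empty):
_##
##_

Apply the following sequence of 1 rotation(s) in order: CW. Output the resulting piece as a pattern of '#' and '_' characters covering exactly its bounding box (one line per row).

Answer: #_
##
_#

Derivation:
Start:
_##
##_
After rotation 1 (CW):
#_
##
_#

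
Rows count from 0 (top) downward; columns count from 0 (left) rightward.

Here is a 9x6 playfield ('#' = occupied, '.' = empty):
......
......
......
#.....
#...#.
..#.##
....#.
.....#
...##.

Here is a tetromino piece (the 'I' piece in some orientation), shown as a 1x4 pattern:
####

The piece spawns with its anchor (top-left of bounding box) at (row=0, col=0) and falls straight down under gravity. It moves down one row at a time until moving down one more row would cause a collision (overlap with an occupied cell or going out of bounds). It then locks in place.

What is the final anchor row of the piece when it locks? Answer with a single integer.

Spawn at (row=0, col=0). Try each row:
  row 0: fits
  row 1: fits
  row 2: fits
  row 3: blocked -> lock at row 2

Answer: 2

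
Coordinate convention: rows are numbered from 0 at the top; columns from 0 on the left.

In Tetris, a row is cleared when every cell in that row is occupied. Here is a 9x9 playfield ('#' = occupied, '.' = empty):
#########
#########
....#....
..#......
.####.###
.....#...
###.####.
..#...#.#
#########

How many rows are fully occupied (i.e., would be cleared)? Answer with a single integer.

Check each row:
  row 0: 0 empty cells -> FULL (clear)
  row 1: 0 empty cells -> FULL (clear)
  row 2: 8 empty cells -> not full
  row 3: 8 empty cells -> not full
  row 4: 2 empty cells -> not full
  row 5: 8 empty cells -> not full
  row 6: 2 empty cells -> not full
  row 7: 6 empty cells -> not full
  row 8: 0 empty cells -> FULL (clear)
Total rows cleared: 3

Answer: 3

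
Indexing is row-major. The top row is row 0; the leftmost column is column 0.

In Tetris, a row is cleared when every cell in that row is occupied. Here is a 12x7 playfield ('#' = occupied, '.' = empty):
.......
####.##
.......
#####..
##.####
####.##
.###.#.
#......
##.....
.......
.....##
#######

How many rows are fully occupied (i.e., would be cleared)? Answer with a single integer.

Answer: 1

Derivation:
Check each row:
  row 0: 7 empty cells -> not full
  row 1: 1 empty cell -> not full
  row 2: 7 empty cells -> not full
  row 3: 2 empty cells -> not full
  row 4: 1 empty cell -> not full
  row 5: 1 empty cell -> not full
  row 6: 3 empty cells -> not full
  row 7: 6 empty cells -> not full
  row 8: 5 empty cells -> not full
  row 9: 7 empty cells -> not full
  row 10: 5 empty cells -> not full
  row 11: 0 empty cells -> FULL (clear)
Total rows cleared: 1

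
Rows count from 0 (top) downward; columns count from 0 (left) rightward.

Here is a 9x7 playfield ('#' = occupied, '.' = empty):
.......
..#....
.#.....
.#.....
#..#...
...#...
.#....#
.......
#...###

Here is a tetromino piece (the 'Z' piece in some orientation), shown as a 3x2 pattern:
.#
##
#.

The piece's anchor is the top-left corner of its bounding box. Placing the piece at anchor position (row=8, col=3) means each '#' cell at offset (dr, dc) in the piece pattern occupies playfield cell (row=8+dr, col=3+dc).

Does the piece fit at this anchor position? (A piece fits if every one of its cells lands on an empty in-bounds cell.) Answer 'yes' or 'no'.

Check each piece cell at anchor (8, 3):
  offset (0,1) -> (8,4): occupied ('#') -> FAIL
  offset (1,0) -> (9,3): out of bounds -> FAIL
  offset (1,1) -> (9,4): out of bounds -> FAIL
  offset (2,0) -> (10,3): out of bounds -> FAIL
All cells valid: no

Answer: no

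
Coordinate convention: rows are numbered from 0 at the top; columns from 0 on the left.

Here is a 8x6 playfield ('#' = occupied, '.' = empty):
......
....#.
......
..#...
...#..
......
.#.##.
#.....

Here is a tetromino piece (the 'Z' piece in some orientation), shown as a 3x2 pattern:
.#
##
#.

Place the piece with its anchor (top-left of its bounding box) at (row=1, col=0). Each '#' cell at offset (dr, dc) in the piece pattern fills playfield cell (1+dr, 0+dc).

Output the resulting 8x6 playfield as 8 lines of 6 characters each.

Answer: ......
.#..#.
##....
#.#...
...#..
......
.#.##.
#.....

Derivation:
Fill (1+0,0+1) = (1,1)
Fill (1+1,0+0) = (2,0)
Fill (1+1,0+1) = (2,1)
Fill (1+2,0+0) = (3,0)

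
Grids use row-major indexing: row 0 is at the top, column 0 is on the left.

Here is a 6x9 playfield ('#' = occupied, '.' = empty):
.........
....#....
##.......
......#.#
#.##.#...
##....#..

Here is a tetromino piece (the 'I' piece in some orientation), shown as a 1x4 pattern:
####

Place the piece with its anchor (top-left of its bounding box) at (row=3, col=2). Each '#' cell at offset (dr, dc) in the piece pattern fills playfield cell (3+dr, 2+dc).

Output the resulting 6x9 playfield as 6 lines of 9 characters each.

Answer: .........
....#....
##.......
..#####.#
#.##.#...
##....#..

Derivation:
Fill (3+0,2+0) = (3,2)
Fill (3+0,2+1) = (3,3)
Fill (3+0,2+2) = (3,4)
Fill (3+0,2+3) = (3,5)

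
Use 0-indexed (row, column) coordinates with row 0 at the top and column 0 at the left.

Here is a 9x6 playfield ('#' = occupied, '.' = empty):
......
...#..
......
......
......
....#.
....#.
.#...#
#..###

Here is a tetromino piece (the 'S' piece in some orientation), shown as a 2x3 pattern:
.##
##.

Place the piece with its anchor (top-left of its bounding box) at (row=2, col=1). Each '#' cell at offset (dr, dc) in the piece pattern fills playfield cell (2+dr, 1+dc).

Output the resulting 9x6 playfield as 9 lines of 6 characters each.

Answer: ......
...#..
..##..
.##...
......
....#.
....#.
.#...#
#..###

Derivation:
Fill (2+0,1+1) = (2,2)
Fill (2+0,1+2) = (2,3)
Fill (2+1,1+0) = (3,1)
Fill (2+1,1+1) = (3,2)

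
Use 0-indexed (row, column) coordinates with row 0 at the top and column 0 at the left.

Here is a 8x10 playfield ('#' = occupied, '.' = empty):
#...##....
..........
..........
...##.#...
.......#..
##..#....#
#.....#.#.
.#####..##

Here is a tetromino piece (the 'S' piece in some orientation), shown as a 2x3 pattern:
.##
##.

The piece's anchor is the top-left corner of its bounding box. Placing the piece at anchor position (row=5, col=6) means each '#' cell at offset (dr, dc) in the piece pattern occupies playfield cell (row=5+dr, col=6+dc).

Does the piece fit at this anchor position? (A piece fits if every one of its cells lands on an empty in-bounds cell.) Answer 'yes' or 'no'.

Check each piece cell at anchor (5, 6):
  offset (0,1) -> (5,7): empty -> OK
  offset (0,2) -> (5,8): empty -> OK
  offset (1,0) -> (6,6): occupied ('#') -> FAIL
  offset (1,1) -> (6,7): empty -> OK
All cells valid: no

Answer: no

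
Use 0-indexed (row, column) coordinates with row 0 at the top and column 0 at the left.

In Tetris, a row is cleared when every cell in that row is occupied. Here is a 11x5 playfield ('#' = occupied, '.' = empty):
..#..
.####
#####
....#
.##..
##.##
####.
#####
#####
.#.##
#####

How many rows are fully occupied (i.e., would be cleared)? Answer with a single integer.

Check each row:
  row 0: 4 empty cells -> not full
  row 1: 1 empty cell -> not full
  row 2: 0 empty cells -> FULL (clear)
  row 3: 4 empty cells -> not full
  row 4: 3 empty cells -> not full
  row 5: 1 empty cell -> not full
  row 6: 1 empty cell -> not full
  row 7: 0 empty cells -> FULL (clear)
  row 8: 0 empty cells -> FULL (clear)
  row 9: 2 empty cells -> not full
  row 10: 0 empty cells -> FULL (clear)
Total rows cleared: 4

Answer: 4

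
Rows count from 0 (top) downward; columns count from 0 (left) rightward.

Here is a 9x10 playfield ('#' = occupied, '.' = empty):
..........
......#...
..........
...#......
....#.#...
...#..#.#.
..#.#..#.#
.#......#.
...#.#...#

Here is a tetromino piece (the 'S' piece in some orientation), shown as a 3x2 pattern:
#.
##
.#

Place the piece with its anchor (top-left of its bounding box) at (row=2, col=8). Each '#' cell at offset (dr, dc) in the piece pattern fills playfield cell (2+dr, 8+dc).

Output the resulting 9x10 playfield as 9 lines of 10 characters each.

Answer: ..........
......#...
........#.
...#....##
....#.#..#
...#..#.#.
..#.#..#.#
.#......#.
...#.#...#

Derivation:
Fill (2+0,8+0) = (2,8)
Fill (2+1,8+0) = (3,8)
Fill (2+1,8+1) = (3,9)
Fill (2+2,8+1) = (4,9)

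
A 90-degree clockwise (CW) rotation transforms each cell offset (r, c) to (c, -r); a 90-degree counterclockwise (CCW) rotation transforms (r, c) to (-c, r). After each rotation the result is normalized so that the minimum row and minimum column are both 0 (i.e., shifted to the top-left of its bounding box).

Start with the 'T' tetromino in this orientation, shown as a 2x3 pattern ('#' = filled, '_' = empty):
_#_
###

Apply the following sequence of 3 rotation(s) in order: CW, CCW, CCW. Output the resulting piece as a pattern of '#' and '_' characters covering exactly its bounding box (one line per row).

Start:
_#_
###
After rotation 1 (CW):
#_
##
#_
After rotation 2 (CCW):
_#_
###
After rotation 3 (CCW):
_#
##
_#

Answer: _#
##
_#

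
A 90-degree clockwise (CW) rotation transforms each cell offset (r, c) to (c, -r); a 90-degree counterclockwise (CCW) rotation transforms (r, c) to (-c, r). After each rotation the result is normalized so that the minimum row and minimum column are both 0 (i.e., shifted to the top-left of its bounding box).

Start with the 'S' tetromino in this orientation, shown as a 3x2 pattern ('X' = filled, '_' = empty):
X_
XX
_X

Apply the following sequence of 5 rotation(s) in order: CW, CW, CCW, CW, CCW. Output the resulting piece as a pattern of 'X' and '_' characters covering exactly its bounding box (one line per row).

Start:
X_
XX
_X
After rotation 1 (CW):
_XX
XX_
After rotation 2 (CW):
X_
XX
_X
After rotation 3 (CCW):
_XX
XX_
After rotation 4 (CW):
X_
XX
_X
After rotation 5 (CCW):
_XX
XX_

Answer: _XX
XX_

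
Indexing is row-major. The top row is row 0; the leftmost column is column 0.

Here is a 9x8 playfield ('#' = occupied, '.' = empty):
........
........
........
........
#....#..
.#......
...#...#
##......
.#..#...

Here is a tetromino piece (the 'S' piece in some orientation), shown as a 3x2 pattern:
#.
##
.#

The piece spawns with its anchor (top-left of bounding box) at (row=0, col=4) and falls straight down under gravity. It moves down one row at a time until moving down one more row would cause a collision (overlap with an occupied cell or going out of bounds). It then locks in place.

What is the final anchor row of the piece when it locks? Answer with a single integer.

Answer: 1

Derivation:
Spawn at (row=0, col=4). Try each row:
  row 0: fits
  row 1: fits
  row 2: blocked -> lock at row 1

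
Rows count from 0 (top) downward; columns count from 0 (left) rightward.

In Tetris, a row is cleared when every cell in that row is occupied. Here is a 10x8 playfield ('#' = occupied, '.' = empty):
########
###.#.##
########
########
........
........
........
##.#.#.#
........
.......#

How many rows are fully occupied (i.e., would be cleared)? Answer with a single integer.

Answer: 3

Derivation:
Check each row:
  row 0: 0 empty cells -> FULL (clear)
  row 1: 2 empty cells -> not full
  row 2: 0 empty cells -> FULL (clear)
  row 3: 0 empty cells -> FULL (clear)
  row 4: 8 empty cells -> not full
  row 5: 8 empty cells -> not full
  row 6: 8 empty cells -> not full
  row 7: 3 empty cells -> not full
  row 8: 8 empty cells -> not full
  row 9: 7 empty cells -> not full
Total rows cleared: 3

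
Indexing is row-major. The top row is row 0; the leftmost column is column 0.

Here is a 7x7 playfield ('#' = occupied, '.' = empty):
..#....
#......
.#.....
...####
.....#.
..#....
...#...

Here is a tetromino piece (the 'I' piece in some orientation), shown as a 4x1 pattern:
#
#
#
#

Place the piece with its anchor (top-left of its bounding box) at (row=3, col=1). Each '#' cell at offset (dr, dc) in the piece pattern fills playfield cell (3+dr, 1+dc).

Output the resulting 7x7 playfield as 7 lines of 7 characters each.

Answer: ..#....
#......
.#.....
.#.####
.#...#.
.##....
.#.#...

Derivation:
Fill (3+0,1+0) = (3,1)
Fill (3+1,1+0) = (4,1)
Fill (3+2,1+0) = (5,1)
Fill (3+3,1+0) = (6,1)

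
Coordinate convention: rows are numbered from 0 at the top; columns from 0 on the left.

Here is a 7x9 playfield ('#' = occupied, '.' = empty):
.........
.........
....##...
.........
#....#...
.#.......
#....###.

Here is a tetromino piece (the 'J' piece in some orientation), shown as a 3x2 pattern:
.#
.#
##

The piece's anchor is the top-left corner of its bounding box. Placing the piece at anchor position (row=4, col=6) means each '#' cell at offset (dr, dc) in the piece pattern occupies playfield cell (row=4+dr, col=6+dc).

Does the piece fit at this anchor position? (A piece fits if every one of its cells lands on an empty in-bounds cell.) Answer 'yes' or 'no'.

Check each piece cell at anchor (4, 6):
  offset (0,1) -> (4,7): empty -> OK
  offset (1,1) -> (5,7): empty -> OK
  offset (2,0) -> (6,6): occupied ('#') -> FAIL
  offset (2,1) -> (6,7): occupied ('#') -> FAIL
All cells valid: no

Answer: no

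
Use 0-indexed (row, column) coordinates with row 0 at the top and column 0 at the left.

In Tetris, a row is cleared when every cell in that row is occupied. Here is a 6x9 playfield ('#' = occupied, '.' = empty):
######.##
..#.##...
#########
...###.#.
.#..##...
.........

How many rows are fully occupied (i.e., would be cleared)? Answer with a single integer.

Answer: 1

Derivation:
Check each row:
  row 0: 1 empty cell -> not full
  row 1: 6 empty cells -> not full
  row 2: 0 empty cells -> FULL (clear)
  row 3: 5 empty cells -> not full
  row 4: 6 empty cells -> not full
  row 5: 9 empty cells -> not full
Total rows cleared: 1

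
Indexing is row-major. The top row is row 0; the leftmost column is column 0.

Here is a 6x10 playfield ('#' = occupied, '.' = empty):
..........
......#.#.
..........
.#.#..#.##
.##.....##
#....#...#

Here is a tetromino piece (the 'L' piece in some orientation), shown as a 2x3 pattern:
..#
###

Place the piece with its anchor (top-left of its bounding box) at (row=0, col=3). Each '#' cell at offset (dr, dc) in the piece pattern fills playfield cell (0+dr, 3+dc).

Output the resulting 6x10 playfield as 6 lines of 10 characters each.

Answer: .....#....
...####.#.
..........
.#.#..#.##
.##.....##
#....#...#

Derivation:
Fill (0+0,3+2) = (0,5)
Fill (0+1,3+0) = (1,3)
Fill (0+1,3+1) = (1,4)
Fill (0+1,3+2) = (1,5)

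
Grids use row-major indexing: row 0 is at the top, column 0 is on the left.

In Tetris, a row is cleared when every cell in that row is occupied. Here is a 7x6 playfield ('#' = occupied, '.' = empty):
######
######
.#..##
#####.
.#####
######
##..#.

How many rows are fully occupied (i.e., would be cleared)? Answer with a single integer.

Check each row:
  row 0: 0 empty cells -> FULL (clear)
  row 1: 0 empty cells -> FULL (clear)
  row 2: 3 empty cells -> not full
  row 3: 1 empty cell -> not full
  row 4: 1 empty cell -> not full
  row 5: 0 empty cells -> FULL (clear)
  row 6: 3 empty cells -> not full
Total rows cleared: 3

Answer: 3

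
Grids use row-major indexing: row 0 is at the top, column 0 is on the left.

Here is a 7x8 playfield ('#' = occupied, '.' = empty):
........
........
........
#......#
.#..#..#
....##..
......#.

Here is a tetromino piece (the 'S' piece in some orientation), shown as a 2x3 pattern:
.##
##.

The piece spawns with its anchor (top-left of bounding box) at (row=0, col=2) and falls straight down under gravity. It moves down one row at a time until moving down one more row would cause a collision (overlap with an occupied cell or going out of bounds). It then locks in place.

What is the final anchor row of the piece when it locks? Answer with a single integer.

Answer: 3

Derivation:
Spawn at (row=0, col=2). Try each row:
  row 0: fits
  row 1: fits
  row 2: fits
  row 3: fits
  row 4: blocked -> lock at row 3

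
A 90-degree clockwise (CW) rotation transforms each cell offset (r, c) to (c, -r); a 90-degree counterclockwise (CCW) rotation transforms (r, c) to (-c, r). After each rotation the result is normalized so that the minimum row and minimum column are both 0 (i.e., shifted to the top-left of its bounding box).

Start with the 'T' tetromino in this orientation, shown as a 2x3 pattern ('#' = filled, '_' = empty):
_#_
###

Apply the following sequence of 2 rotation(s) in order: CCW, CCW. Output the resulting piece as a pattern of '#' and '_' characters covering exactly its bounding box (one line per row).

Answer: ###
_#_

Derivation:
Start:
_#_
###
After rotation 1 (CCW):
_#
##
_#
After rotation 2 (CCW):
###
_#_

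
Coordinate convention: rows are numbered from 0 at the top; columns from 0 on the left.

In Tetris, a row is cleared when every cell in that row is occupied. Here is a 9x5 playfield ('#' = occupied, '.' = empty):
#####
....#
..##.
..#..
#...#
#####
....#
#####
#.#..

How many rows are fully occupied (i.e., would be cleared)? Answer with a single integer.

Answer: 3

Derivation:
Check each row:
  row 0: 0 empty cells -> FULL (clear)
  row 1: 4 empty cells -> not full
  row 2: 3 empty cells -> not full
  row 3: 4 empty cells -> not full
  row 4: 3 empty cells -> not full
  row 5: 0 empty cells -> FULL (clear)
  row 6: 4 empty cells -> not full
  row 7: 0 empty cells -> FULL (clear)
  row 8: 3 empty cells -> not full
Total rows cleared: 3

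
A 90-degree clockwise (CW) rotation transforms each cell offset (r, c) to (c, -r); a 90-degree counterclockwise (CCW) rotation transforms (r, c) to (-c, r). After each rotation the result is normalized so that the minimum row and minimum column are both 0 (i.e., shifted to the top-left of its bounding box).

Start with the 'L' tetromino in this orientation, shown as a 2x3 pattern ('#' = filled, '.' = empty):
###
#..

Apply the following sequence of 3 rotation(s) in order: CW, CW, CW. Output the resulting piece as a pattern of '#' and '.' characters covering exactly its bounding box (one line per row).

Start:
###
#..
After rotation 1 (CW):
##
.#
.#
After rotation 2 (CW):
..#
###
After rotation 3 (CW):
#.
#.
##

Answer: #.
#.
##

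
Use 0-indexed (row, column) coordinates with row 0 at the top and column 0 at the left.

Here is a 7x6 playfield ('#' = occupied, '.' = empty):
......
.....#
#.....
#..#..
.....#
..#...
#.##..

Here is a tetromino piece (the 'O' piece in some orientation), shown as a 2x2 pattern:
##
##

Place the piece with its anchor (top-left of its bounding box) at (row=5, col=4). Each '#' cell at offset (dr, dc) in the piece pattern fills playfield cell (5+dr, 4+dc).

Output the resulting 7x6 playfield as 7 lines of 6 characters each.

Fill (5+0,4+0) = (5,4)
Fill (5+0,4+1) = (5,5)
Fill (5+1,4+0) = (6,4)
Fill (5+1,4+1) = (6,5)

Answer: ......
.....#
#.....
#..#..
.....#
..#.##
#.####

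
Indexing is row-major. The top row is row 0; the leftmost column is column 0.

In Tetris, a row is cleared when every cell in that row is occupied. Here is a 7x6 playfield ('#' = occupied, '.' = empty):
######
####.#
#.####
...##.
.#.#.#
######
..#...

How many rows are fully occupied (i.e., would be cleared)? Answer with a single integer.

Answer: 2

Derivation:
Check each row:
  row 0: 0 empty cells -> FULL (clear)
  row 1: 1 empty cell -> not full
  row 2: 1 empty cell -> not full
  row 3: 4 empty cells -> not full
  row 4: 3 empty cells -> not full
  row 5: 0 empty cells -> FULL (clear)
  row 6: 5 empty cells -> not full
Total rows cleared: 2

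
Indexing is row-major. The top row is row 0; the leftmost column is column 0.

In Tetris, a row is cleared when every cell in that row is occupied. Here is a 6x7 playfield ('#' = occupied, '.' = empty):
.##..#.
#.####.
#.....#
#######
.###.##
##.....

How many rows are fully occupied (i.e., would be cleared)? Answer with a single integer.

Check each row:
  row 0: 4 empty cells -> not full
  row 1: 2 empty cells -> not full
  row 2: 5 empty cells -> not full
  row 3: 0 empty cells -> FULL (clear)
  row 4: 2 empty cells -> not full
  row 5: 5 empty cells -> not full
Total rows cleared: 1

Answer: 1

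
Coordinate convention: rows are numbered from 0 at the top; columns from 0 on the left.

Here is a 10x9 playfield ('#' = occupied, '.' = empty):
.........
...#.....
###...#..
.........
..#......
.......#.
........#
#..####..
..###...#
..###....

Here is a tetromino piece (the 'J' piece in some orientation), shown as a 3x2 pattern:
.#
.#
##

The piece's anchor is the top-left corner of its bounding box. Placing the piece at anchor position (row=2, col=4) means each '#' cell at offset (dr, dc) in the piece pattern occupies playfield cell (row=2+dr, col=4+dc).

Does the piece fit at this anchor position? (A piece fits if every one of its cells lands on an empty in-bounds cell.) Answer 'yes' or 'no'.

Answer: yes

Derivation:
Check each piece cell at anchor (2, 4):
  offset (0,1) -> (2,5): empty -> OK
  offset (1,1) -> (3,5): empty -> OK
  offset (2,0) -> (4,4): empty -> OK
  offset (2,1) -> (4,5): empty -> OK
All cells valid: yes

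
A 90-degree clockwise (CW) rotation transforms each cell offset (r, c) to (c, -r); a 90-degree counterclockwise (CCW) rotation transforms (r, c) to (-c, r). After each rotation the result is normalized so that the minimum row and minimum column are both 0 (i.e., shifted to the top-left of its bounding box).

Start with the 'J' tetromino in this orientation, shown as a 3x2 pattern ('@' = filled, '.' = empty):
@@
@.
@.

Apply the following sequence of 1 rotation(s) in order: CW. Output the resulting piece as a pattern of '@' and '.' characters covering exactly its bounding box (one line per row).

Start:
@@
@.
@.
After rotation 1 (CW):
@@@
..@

Answer: @@@
..@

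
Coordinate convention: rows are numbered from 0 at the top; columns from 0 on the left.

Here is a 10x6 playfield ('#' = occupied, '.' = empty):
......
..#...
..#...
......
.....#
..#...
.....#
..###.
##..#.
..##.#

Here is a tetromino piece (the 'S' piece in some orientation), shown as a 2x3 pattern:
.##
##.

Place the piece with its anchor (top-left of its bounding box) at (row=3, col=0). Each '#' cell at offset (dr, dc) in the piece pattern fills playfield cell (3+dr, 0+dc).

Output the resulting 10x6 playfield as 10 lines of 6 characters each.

Answer: ......
..#...
..#...
.##...
##...#
..#...
.....#
..###.
##..#.
..##.#

Derivation:
Fill (3+0,0+1) = (3,1)
Fill (3+0,0+2) = (3,2)
Fill (3+1,0+0) = (4,0)
Fill (3+1,0+1) = (4,1)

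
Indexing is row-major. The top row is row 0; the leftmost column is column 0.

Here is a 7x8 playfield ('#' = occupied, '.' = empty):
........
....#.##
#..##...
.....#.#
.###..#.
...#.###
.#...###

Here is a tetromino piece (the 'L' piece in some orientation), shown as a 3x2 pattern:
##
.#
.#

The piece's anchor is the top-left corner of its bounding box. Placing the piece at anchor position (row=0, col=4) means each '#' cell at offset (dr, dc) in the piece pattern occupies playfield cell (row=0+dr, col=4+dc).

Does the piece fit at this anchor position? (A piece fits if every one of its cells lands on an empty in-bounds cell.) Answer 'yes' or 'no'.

Answer: yes

Derivation:
Check each piece cell at anchor (0, 4):
  offset (0,0) -> (0,4): empty -> OK
  offset (0,1) -> (0,5): empty -> OK
  offset (1,1) -> (1,5): empty -> OK
  offset (2,1) -> (2,5): empty -> OK
All cells valid: yes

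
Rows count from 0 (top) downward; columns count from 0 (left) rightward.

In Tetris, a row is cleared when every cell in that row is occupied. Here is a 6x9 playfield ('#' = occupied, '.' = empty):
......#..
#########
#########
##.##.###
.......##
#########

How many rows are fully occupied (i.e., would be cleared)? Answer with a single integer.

Check each row:
  row 0: 8 empty cells -> not full
  row 1: 0 empty cells -> FULL (clear)
  row 2: 0 empty cells -> FULL (clear)
  row 3: 2 empty cells -> not full
  row 4: 7 empty cells -> not full
  row 5: 0 empty cells -> FULL (clear)
Total rows cleared: 3

Answer: 3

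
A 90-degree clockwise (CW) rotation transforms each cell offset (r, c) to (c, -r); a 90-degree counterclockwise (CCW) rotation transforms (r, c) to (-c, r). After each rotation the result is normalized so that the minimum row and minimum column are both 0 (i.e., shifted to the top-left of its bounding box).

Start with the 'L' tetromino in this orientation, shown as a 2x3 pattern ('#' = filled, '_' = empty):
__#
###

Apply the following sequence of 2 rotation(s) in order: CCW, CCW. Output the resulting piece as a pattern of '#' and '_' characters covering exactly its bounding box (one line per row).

Start:
__#
###
After rotation 1 (CCW):
##
_#
_#
After rotation 2 (CCW):
###
#__

Answer: ###
#__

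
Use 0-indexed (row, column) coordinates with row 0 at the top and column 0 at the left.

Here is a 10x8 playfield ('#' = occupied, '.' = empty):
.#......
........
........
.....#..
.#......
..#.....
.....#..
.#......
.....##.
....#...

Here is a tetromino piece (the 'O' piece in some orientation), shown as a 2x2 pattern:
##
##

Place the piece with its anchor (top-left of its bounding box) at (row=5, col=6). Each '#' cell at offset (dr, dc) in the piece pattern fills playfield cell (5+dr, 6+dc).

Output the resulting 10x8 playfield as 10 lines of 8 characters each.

Answer: .#......
........
........
.....#..
.#......
..#...##
.....###
.#......
.....##.
....#...

Derivation:
Fill (5+0,6+0) = (5,6)
Fill (5+0,6+1) = (5,7)
Fill (5+1,6+0) = (6,6)
Fill (5+1,6+1) = (6,7)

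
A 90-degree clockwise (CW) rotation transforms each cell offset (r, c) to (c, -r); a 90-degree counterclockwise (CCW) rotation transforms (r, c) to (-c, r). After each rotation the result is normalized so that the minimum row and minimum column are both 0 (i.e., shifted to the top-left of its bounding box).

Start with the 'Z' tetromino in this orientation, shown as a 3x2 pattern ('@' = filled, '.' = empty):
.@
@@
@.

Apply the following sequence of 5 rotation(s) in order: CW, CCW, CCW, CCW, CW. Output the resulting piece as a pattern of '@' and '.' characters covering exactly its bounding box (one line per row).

Start:
.@
@@
@.
After rotation 1 (CW):
@@.
.@@
After rotation 2 (CCW):
.@
@@
@.
After rotation 3 (CCW):
@@.
.@@
After rotation 4 (CCW):
.@
@@
@.
After rotation 5 (CW):
@@.
.@@

Answer: @@.
.@@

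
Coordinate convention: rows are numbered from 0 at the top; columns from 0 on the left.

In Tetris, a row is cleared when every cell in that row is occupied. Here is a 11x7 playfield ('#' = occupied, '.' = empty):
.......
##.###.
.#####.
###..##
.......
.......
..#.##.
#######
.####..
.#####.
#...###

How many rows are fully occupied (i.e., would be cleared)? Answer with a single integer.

Answer: 1

Derivation:
Check each row:
  row 0: 7 empty cells -> not full
  row 1: 2 empty cells -> not full
  row 2: 2 empty cells -> not full
  row 3: 2 empty cells -> not full
  row 4: 7 empty cells -> not full
  row 5: 7 empty cells -> not full
  row 6: 4 empty cells -> not full
  row 7: 0 empty cells -> FULL (clear)
  row 8: 3 empty cells -> not full
  row 9: 2 empty cells -> not full
  row 10: 3 empty cells -> not full
Total rows cleared: 1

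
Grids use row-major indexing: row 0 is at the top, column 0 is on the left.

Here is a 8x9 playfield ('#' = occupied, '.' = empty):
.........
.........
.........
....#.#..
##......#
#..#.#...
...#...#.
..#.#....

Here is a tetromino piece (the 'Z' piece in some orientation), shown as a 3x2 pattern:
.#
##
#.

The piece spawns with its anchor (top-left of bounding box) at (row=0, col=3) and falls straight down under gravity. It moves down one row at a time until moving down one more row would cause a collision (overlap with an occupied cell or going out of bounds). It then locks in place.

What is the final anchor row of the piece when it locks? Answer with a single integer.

Answer: 1

Derivation:
Spawn at (row=0, col=3). Try each row:
  row 0: fits
  row 1: fits
  row 2: blocked -> lock at row 1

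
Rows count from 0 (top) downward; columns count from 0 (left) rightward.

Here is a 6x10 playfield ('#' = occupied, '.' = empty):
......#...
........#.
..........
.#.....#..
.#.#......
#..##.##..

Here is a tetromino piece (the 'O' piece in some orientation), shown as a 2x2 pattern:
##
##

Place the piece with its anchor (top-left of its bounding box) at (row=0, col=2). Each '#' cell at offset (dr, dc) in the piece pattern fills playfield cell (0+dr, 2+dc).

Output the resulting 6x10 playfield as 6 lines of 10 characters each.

Fill (0+0,2+0) = (0,2)
Fill (0+0,2+1) = (0,3)
Fill (0+1,2+0) = (1,2)
Fill (0+1,2+1) = (1,3)

Answer: ..##..#...
..##....#.
..........
.#.....#..
.#.#......
#..##.##..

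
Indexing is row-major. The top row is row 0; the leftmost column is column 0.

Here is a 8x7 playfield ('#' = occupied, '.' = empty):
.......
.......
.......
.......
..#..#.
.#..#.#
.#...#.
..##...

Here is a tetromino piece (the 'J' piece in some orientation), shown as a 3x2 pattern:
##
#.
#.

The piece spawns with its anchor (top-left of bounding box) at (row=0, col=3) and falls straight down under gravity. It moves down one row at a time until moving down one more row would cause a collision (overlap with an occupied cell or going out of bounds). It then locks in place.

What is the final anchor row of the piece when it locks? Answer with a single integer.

Spawn at (row=0, col=3). Try each row:
  row 0: fits
  row 1: fits
  row 2: fits
  row 3: fits
  row 4: fits
  row 5: blocked -> lock at row 4

Answer: 4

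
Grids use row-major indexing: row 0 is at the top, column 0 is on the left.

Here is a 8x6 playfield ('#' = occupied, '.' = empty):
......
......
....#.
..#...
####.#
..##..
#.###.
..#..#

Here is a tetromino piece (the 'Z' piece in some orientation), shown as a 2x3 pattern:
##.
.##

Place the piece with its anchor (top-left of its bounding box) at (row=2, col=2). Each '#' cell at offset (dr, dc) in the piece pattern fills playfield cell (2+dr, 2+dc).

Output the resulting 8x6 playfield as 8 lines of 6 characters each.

Fill (2+0,2+0) = (2,2)
Fill (2+0,2+1) = (2,3)
Fill (2+1,2+1) = (3,3)
Fill (2+1,2+2) = (3,4)

Answer: ......
......
..###.
..###.
####.#
..##..
#.###.
..#..#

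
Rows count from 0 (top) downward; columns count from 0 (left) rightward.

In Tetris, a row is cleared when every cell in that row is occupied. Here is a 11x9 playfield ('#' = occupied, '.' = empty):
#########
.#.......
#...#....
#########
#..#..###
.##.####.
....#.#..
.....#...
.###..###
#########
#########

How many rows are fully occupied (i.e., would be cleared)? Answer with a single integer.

Check each row:
  row 0: 0 empty cells -> FULL (clear)
  row 1: 8 empty cells -> not full
  row 2: 7 empty cells -> not full
  row 3: 0 empty cells -> FULL (clear)
  row 4: 4 empty cells -> not full
  row 5: 3 empty cells -> not full
  row 6: 7 empty cells -> not full
  row 7: 8 empty cells -> not full
  row 8: 3 empty cells -> not full
  row 9: 0 empty cells -> FULL (clear)
  row 10: 0 empty cells -> FULL (clear)
Total rows cleared: 4

Answer: 4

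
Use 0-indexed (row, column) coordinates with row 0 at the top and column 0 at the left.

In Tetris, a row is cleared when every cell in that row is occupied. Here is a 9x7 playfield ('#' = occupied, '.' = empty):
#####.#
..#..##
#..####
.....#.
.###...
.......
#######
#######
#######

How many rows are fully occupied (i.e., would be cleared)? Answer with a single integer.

Answer: 3

Derivation:
Check each row:
  row 0: 1 empty cell -> not full
  row 1: 4 empty cells -> not full
  row 2: 2 empty cells -> not full
  row 3: 6 empty cells -> not full
  row 4: 4 empty cells -> not full
  row 5: 7 empty cells -> not full
  row 6: 0 empty cells -> FULL (clear)
  row 7: 0 empty cells -> FULL (clear)
  row 8: 0 empty cells -> FULL (clear)
Total rows cleared: 3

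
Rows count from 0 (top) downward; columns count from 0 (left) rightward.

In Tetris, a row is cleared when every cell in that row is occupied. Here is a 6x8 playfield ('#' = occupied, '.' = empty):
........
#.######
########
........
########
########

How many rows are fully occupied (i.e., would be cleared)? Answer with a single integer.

Answer: 3

Derivation:
Check each row:
  row 0: 8 empty cells -> not full
  row 1: 1 empty cell -> not full
  row 2: 0 empty cells -> FULL (clear)
  row 3: 8 empty cells -> not full
  row 4: 0 empty cells -> FULL (clear)
  row 5: 0 empty cells -> FULL (clear)
Total rows cleared: 3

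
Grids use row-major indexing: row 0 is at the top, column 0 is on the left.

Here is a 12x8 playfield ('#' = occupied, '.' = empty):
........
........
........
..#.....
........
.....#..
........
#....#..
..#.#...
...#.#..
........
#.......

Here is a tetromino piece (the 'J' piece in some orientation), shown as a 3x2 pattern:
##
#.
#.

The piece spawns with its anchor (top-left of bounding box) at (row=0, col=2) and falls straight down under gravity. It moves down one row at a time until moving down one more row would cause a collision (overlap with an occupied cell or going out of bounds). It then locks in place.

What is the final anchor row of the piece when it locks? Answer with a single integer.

Spawn at (row=0, col=2). Try each row:
  row 0: fits
  row 1: blocked -> lock at row 0

Answer: 0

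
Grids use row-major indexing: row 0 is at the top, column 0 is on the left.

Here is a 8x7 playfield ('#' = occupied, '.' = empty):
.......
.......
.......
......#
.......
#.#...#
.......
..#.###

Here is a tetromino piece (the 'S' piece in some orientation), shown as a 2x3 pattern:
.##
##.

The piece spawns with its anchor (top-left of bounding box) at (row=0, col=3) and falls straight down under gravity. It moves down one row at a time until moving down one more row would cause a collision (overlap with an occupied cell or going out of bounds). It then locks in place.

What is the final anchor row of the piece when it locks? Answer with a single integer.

Answer: 5

Derivation:
Spawn at (row=0, col=3). Try each row:
  row 0: fits
  row 1: fits
  row 2: fits
  row 3: fits
  row 4: fits
  row 5: fits
  row 6: blocked -> lock at row 5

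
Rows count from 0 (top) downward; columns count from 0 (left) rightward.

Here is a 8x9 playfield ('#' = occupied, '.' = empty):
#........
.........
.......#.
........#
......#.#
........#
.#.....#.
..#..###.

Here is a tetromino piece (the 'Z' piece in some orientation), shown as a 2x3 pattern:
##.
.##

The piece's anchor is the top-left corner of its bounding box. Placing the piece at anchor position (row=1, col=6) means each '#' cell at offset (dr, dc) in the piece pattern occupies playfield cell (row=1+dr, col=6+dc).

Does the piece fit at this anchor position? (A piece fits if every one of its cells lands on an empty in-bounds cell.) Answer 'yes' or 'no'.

Check each piece cell at anchor (1, 6):
  offset (0,0) -> (1,6): empty -> OK
  offset (0,1) -> (1,7): empty -> OK
  offset (1,1) -> (2,7): occupied ('#') -> FAIL
  offset (1,2) -> (2,8): empty -> OK
All cells valid: no

Answer: no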